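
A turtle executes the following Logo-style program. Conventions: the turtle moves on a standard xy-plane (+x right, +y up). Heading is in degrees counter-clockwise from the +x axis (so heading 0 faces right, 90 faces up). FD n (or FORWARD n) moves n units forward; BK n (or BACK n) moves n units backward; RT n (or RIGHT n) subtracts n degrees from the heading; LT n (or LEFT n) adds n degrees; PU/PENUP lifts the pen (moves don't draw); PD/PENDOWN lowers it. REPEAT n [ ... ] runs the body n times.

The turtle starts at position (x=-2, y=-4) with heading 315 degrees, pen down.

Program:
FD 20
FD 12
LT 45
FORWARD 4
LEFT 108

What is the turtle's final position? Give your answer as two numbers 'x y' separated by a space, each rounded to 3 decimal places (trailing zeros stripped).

Answer: 24.627 -26.627

Derivation:
Executing turtle program step by step:
Start: pos=(-2,-4), heading=315, pen down
FD 20: (-2,-4) -> (12.142,-18.142) [heading=315, draw]
FD 12: (12.142,-18.142) -> (20.627,-26.627) [heading=315, draw]
LT 45: heading 315 -> 0
FD 4: (20.627,-26.627) -> (24.627,-26.627) [heading=0, draw]
LT 108: heading 0 -> 108
Final: pos=(24.627,-26.627), heading=108, 3 segment(s) drawn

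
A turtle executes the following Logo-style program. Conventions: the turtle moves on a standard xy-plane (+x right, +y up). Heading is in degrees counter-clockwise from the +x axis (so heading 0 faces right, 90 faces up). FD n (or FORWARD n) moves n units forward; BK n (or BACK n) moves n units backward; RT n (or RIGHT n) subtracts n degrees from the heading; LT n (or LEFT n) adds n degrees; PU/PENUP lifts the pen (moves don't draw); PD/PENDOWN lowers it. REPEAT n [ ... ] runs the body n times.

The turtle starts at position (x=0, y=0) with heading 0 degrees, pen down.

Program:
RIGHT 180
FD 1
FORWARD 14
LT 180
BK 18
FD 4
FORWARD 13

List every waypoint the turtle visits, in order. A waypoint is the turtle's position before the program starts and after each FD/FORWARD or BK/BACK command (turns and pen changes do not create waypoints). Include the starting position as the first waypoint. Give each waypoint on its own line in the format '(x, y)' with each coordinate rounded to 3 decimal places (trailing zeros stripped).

Answer: (0, 0)
(-1, 0)
(-15, 0)
(-33, 0)
(-29, 0)
(-16, 0)

Derivation:
Executing turtle program step by step:
Start: pos=(0,0), heading=0, pen down
RT 180: heading 0 -> 180
FD 1: (0,0) -> (-1,0) [heading=180, draw]
FD 14: (-1,0) -> (-15,0) [heading=180, draw]
LT 180: heading 180 -> 0
BK 18: (-15,0) -> (-33,0) [heading=0, draw]
FD 4: (-33,0) -> (-29,0) [heading=0, draw]
FD 13: (-29,0) -> (-16,0) [heading=0, draw]
Final: pos=(-16,0), heading=0, 5 segment(s) drawn
Waypoints (6 total):
(0, 0)
(-1, 0)
(-15, 0)
(-33, 0)
(-29, 0)
(-16, 0)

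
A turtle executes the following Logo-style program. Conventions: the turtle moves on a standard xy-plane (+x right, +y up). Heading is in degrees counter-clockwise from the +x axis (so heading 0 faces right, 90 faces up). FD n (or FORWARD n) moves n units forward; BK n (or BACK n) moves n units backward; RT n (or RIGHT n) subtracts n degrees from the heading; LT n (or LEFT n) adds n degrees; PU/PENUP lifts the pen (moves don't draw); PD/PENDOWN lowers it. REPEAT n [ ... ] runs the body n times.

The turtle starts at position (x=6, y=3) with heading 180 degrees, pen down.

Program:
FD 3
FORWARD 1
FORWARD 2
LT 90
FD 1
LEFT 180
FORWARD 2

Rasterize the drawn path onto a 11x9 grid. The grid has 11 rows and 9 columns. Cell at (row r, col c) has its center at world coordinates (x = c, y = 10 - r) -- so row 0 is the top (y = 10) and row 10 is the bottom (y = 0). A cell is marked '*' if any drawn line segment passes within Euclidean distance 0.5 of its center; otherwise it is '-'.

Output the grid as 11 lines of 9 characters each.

Answer: ---------
---------
---------
---------
---------
---------
*--------
*******--
*--------
---------
---------

Derivation:
Segment 0: (6,3) -> (3,3)
Segment 1: (3,3) -> (2,3)
Segment 2: (2,3) -> (0,3)
Segment 3: (0,3) -> (-0,2)
Segment 4: (-0,2) -> (0,4)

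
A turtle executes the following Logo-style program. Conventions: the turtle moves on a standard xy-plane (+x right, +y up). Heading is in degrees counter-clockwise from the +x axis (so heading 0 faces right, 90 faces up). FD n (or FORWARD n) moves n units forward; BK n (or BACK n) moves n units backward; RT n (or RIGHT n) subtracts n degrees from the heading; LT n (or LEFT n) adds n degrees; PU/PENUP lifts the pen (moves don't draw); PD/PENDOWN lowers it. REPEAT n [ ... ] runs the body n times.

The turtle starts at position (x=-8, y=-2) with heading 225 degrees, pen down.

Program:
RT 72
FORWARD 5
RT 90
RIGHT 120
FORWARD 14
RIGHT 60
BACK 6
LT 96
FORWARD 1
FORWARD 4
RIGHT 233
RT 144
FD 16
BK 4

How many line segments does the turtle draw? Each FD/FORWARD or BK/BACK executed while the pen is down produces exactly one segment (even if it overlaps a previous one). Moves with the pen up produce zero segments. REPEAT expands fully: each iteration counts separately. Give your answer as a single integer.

Executing turtle program step by step:
Start: pos=(-8,-2), heading=225, pen down
RT 72: heading 225 -> 153
FD 5: (-8,-2) -> (-12.455,0.27) [heading=153, draw]
RT 90: heading 153 -> 63
RT 120: heading 63 -> 303
FD 14: (-12.455,0.27) -> (-4.83,-11.471) [heading=303, draw]
RT 60: heading 303 -> 243
BK 6: (-4.83,-11.471) -> (-2.106,-6.125) [heading=243, draw]
LT 96: heading 243 -> 339
FD 1: (-2.106,-6.125) -> (-1.173,-6.484) [heading=339, draw]
FD 4: (-1.173,-6.484) -> (2.562,-7.917) [heading=339, draw]
RT 233: heading 339 -> 106
RT 144: heading 106 -> 322
FD 16: (2.562,-7.917) -> (15.17,-17.768) [heading=322, draw]
BK 4: (15.17,-17.768) -> (12.018,-15.305) [heading=322, draw]
Final: pos=(12.018,-15.305), heading=322, 7 segment(s) drawn
Segments drawn: 7

Answer: 7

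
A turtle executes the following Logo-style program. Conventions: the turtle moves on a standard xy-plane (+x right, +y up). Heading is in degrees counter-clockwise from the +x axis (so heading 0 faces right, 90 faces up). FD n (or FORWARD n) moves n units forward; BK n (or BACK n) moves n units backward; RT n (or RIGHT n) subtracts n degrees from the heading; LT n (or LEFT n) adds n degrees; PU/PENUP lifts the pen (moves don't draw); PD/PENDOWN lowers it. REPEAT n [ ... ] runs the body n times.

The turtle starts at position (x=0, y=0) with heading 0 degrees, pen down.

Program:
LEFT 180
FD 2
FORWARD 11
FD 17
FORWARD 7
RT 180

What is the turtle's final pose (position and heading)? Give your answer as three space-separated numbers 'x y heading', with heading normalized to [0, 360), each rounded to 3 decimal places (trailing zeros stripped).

Answer: -37 0 0

Derivation:
Executing turtle program step by step:
Start: pos=(0,0), heading=0, pen down
LT 180: heading 0 -> 180
FD 2: (0,0) -> (-2,0) [heading=180, draw]
FD 11: (-2,0) -> (-13,0) [heading=180, draw]
FD 17: (-13,0) -> (-30,0) [heading=180, draw]
FD 7: (-30,0) -> (-37,0) [heading=180, draw]
RT 180: heading 180 -> 0
Final: pos=(-37,0), heading=0, 4 segment(s) drawn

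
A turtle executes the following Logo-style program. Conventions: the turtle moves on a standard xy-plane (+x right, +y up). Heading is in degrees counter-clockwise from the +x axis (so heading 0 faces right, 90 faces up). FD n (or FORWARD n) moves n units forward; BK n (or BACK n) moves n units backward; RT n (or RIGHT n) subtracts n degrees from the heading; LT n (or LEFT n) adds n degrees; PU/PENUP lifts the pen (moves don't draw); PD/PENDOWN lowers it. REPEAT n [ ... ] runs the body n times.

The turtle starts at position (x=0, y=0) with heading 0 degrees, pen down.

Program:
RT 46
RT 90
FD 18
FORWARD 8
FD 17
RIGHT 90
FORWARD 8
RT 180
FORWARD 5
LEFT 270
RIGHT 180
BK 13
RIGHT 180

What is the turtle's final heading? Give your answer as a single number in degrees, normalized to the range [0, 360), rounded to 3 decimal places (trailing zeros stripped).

Executing turtle program step by step:
Start: pos=(0,0), heading=0, pen down
RT 46: heading 0 -> 314
RT 90: heading 314 -> 224
FD 18: (0,0) -> (-12.948,-12.504) [heading=224, draw]
FD 8: (-12.948,-12.504) -> (-18.703,-18.061) [heading=224, draw]
FD 17: (-18.703,-18.061) -> (-30.932,-29.87) [heading=224, draw]
RT 90: heading 224 -> 134
FD 8: (-30.932,-29.87) -> (-36.489,-24.116) [heading=134, draw]
RT 180: heading 134 -> 314
FD 5: (-36.489,-24.116) -> (-33.016,-27.712) [heading=314, draw]
LT 270: heading 314 -> 224
RT 180: heading 224 -> 44
BK 13: (-33.016,-27.712) -> (-42.367,-36.743) [heading=44, draw]
RT 180: heading 44 -> 224
Final: pos=(-42.367,-36.743), heading=224, 6 segment(s) drawn

Answer: 224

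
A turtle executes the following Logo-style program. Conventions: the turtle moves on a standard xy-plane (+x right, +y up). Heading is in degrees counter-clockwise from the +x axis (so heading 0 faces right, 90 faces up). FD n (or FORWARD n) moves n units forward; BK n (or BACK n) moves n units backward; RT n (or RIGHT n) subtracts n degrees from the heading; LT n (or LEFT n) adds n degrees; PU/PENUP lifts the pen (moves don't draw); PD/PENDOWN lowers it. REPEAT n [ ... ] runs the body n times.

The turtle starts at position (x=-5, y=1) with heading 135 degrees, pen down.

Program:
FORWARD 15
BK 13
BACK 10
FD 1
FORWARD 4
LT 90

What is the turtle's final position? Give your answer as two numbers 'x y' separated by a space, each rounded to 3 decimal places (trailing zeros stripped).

Executing turtle program step by step:
Start: pos=(-5,1), heading=135, pen down
FD 15: (-5,1) -> (-15.607,11.607) [heading=135, draw]
BK 13: (-15.607,11.607) -> (-6.414,2.414) [heading=135, draw]
BK 10: (-6.414,2.414) -> (0.657,-4.657) [heading=135, draw]
FD 1: (0.657,-4.657) -> (-0.05,-3.95) [heading=135, draw]
FD 4: (-0.05,-3.95) -> (-2.879,-1.121) [heading=135, draw]
LT 90: heading 135 -> 225
Final: pos=(-2.879,-1.121), heading=225, 5 segment(s) drawn

Answer: -2.879 -1.121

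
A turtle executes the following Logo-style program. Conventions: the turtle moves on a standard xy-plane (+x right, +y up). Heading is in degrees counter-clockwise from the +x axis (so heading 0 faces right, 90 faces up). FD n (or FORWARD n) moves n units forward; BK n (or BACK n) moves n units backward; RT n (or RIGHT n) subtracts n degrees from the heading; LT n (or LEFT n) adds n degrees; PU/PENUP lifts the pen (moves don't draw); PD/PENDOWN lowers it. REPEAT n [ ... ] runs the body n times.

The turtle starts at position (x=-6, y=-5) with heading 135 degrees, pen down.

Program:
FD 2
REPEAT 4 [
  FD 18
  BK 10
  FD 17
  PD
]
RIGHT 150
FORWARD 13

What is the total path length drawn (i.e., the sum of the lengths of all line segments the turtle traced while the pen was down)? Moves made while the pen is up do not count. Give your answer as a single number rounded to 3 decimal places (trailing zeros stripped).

Executing turtle program step by step:
Start: pos=(-6,-5), heading=135, pen down
FD 2: (-6,-5) -> (-7.414,-3.586) [heading=135, draw]
REPEAT 4 [
  -- iteration 1/4 --
  FD 18: (-7.414,-3.586) -> (-20.142,9.142) [heading=135, draw]
  BK 10: (-20.142,9.142) -> (-13.071,2.071) [heading=135, draw]
  FD 17: (-13.071,2.071) -> (-25.092,14.092) [heading=135, draw]
  PD: pen down
  -- iteration 2/4 --
  FD 18: (-25.092,14.092) -> (-37.82,26.82) [heading=135, draw]
  BK 10: (-37.82,26.82) -> (-30.749,19.749) [heading=135, draw]
  FD 17: (-30.749,19.749) -> (-42.77,31.77) [heading=135, draw]
  PD: pen down
  -- iteration 3/4 --
  FD 18: (-42.77,31.77) -> (-55.497,44.497) [heading=135, draw]
  BK 10: (-55.497,44.497) -> (-48.426,37.426) [heading=135, draw]
  FD 17: (-48.426,37.426) -> (-60.447,49.447) [heading=135, draw]
  PD: pen down
  -- iteration 4/4 --
  FD 18: (-60.447,49.447) -> (-73.175,62.175) [heading=135, draw]
  BK 10: (-73.175,62.175) -> (-66.104,55.104) [heading=135, draw]
  FD 17: (-66.104,55.104) -> (-78.125,67.125) [heading=135, draw]
  PD: pen down
]
RT 150: heading 135 -> 345
FD 13: (-78.125,67.125) -> (-65.568,63.76) [heading=345, draw]
Final: pos=(-65.568,63.76), heading=345, 14 segment(s) drawn

Segment lengths:
  seg 1: (-6,-5) -> (-7.414,-3.586), length = 2
  seg 2: (-7.414,-3.586) -> (-20.142,9.142), length = 18
  seg 3: (-20.142,9.142) -> (-13.071,2.071), length = 10
  seg 4: (-13.071,2.071) -> (-25.092,14.092), length = 17
  seg 5: (-25.092,14.092) -> (-37.82,26.82), length = 18
  seg 6: (-37.82,26.82) -> (-30.749,19.749), length = 10
  seg 7: (-30.749,19.749) -> (-42.77,31.77), length = 17
  seg 8: (-42.77,31.77) -> (-55.497,44.497), length = 18
  seg 9: (-55.497,44.497) -> (-48.426,37.426), length = 10
  seg 10: (-48.426,37.426) -> (-60.447,49.447), length = 17
  seg 11: (-60.447,49.447) -> (-73.175,62.175), length = 18
  seg 12: (-73.175,62.175) -> (-66.104,55.104), length = 10
  seg 13: (-66.104,55.104) -> (-78.125,67.125), length = 17
  seg 14: (-78.125,67.125) -> (-65.568,63.76), length = 13
Total = 195

Answer: 195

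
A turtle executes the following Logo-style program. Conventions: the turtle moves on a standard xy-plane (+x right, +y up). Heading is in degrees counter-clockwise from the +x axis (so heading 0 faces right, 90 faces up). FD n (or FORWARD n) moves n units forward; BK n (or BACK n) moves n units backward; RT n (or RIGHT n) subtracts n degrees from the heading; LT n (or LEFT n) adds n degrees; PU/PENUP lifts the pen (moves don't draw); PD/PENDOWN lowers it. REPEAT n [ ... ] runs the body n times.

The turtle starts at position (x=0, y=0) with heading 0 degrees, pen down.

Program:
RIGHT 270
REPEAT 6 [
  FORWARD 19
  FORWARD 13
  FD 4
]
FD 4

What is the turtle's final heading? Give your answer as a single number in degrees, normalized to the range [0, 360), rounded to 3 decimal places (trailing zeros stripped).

Answer: 90

Derivation:
Executing turtle program step by step:
Start: pos=(0,0), heading=0, pen down
RT 270: heading 0 -> 90
REPEAT 6 [
  -- iteration 1/6 --
  FD 19: (0,0) -> (0,19) [heading=90, draw]
  FD 13: (0,19) -> (0,32) [heading=90, draw]
  FD 4: (0,32) -> (0,36) [heading=90, draw]
  -- iteration 2/6 --
  FD 19: (0,36) -> (0,55) [heading=90, draw]
  FD 13: (0,55) -> (0,68) [heading=90, draw]
  FD 4: (0,68) -> (0,72) [heading=90, draw]
  -- iteration 3/6 --
  FD 19: (0,72) -> (0,91) [heading=90, draw]
  FD 13: (0,91) -> (0,104) [heading=90, draw]
  FD 4: (0,104) -> (0,108) [heading=90, draw]
  -- iteration 4/6 --
  FD 19: (0,108) -> (0,127) [heading=90, draw]
  FD 13: (0,127) -> (0,140) [heading=90, draw]
  FD 4: (0,140) -> (0,144) [heading=90, draw]
  -- iteration 5/6 --
  FD 19: (0,144) -> (0,163) [heading=90, draw]
  FD 13: (0,163) -> (0,176) [heading=90, draw]
  FD 4: (0,176) -> (0,180) [heading=90, draw]
  -- iteration 6/6 --
  FD 19: (0,180) -> (0,199) [heading=90, draw]
  FD 13: (0,199) -> (0,212) [heading=90, draw]
  FD 4: (0,212) -> (0,216) [heading=90, draw]
]
FD 4: (0,216) -> (0,220) [heading=90, draw]
Final: pos=(0,220), heading=90, 19 segment(s) drawn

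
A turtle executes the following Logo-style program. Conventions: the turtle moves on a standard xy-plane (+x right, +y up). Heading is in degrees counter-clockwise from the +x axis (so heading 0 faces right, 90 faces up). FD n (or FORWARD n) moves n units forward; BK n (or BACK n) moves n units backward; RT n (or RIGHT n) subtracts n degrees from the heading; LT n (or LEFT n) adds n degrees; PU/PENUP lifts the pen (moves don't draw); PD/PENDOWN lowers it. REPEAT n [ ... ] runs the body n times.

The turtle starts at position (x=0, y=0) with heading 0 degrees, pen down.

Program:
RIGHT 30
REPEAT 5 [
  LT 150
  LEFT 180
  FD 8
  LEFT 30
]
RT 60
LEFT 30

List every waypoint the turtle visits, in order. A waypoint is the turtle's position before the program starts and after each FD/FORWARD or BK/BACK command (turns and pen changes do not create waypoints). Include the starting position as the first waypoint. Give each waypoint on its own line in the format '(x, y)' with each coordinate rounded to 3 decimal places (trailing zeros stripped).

Answer: (0, 0)
(4, -6.928)
(8, -13.856)
(12, -20.785)
(16, -27.713)
(20, -34.641)

Derivation:
Executing turtle program step by step:
Start: pos=(0,0), heading=0, pen down
RT 30: heading 0 -> 330
REPEAT 5 [
  -- iteration 1/5 --
  LT 150: heading 330 -> 120
  LT 180: heading 120 -> 300
  FD 8: (0,0) -> (4,-6.928) [heading=300, draw]
  LT 30: heading 300 -> 330
  -- iteration 2/5 --
  LT 150: heading 330 -> 120
  LT 180: heading 120 -> 300
  FD 8: (4,-6.928) -> (8,-13.856) [heading=300, draw]
  LT 30: heading 300 -> 330
  -- iteration 3/5 --
  LT 150: heading 330 -> 120
  LT 180: heading 120 -> 300
  FD 8: (8,-13.856) -> (12,-20.785) [heading=300, draw]
  LT 30: heading 300 -> 330
  -- iteration 4/5 --
  LT 150: heading 330 -> 120
  LT 180: heading 120 -> 300
  FD 8: (12,-20.785) -> (16,-27.713) [heading=300, draw]
  LT 30: heading 300 -> 330
  -- iteration 5/5 --
  LT 150: heading 330 -> 120
  LT 180: heading 120 -> 300
  FD 8: (16,-27.713) -> (20,-34.641) [heading=300, draw]
  LT 30: heading 300 -> 330
]
RT 60: heading 330 -> 270
LT 30: heading 270 -> 300
Final: pos=(20,-34.641), heading=300, 5 segment(s) drawn
Waypoints (6 total):
(0, 0)
(4, -6.928)
(8, -13.856)
(12, -20.785)
(16, -27.713)
(20, -34.641)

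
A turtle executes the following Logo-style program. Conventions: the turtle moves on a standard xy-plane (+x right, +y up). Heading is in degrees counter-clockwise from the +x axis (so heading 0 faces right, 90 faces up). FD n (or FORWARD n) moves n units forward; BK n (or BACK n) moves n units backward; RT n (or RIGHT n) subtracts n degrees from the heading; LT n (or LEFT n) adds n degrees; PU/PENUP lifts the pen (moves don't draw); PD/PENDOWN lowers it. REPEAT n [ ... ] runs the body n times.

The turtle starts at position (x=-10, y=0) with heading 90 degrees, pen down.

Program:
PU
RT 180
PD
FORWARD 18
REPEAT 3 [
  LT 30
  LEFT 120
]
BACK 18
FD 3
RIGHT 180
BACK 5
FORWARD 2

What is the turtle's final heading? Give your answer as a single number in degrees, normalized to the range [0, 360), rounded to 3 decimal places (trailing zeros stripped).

Answer: 180

Derivation:
Executing turtle program step by step:
Start: pos=(-10,0), heading=90, pen down
PU: pen up
RT 180: heading 90 -> 270
PD: pen down
FD 18: (-10,0) -> (-10,-18) [heading=270, draw]
REPEAT 3 [
  -- iteration 1/3 --
  LT 30: heading 270 -> 300
  LT 120: heading 300 -> 60
  -- iteration 2/3 --
  LT 30: heading 60 -> 90
  LT 120: heading 90 -> 210
  -- iteration 3/3 --
  LT 30: heading 210 -> 240
  LT 120: heading 240 -> 0
]
BK 18: (-10,-18) -> (-28,-18) [heading=0, draw]
FD 3: (-28,-18) -> (-25,-18) [heading=0, draw]
RT 180: heading 0 -> 180
BK 5: (-25,-18) -> (-20,-18) [heading=180, draw]
FD 2: (-20,-18) -> (-22,-18) [heading=180, draw]
Final: pos=(-22,-18), heading=180, 5 segment(s) drawn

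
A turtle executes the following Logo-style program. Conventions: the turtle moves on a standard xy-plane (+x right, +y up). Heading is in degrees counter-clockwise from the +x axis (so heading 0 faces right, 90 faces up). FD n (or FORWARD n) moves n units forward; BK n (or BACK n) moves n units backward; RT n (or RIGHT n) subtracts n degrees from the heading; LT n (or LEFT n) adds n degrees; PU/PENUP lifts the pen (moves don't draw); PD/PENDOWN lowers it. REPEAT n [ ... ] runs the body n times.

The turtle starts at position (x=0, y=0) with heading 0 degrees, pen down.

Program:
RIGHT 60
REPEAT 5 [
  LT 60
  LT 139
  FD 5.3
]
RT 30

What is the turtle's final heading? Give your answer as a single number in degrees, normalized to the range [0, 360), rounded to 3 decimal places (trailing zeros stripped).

Executing turtle program step by step:
Start: pos=(0,0), heading=0, pen down
RT 60: heading 0 -> 300
REPEAT 5 [
  -- iteration 1/5 --
  LT 60: heading 300 -> 0
  LT 139: heading 0 -> 139
  FD 5.3: (0,0) -> (-4,3.477) [heading=139, draw]
  -- iteration 2/5 --
  LT 60: heading 139 -> 199
  LT 139: heading 199 -> 338
  FD 5.3: (-4,3.477) -> (0.914,1.492) [heading=338, draw]
  -- iteration 3/5 --
  LT 60: heading 338 -> 38
  LT 139: heading 38 -> 177
  FD 5.3: (0.914,1.492) -> (-4.379,1.769) [heading=177, draw]
  -- iteration 4/5 --
  LT 60: heading 177 -> 237
  LT 139: heading 237 -> 16
  FD 5.3: (-4.379,1.769) -> (0.716,3.23) [heading=16, draw]
  -- iteration 5/5 --
  LT 60: heading 16 -> 76
  LT 139: heading 76 -> 215
  FD 5.3: (0.716,3.23) -> (-3.625,0.19) [heading=215, draw]
]
RT 30: heading 215 -> 185
Final: pos=(-3.625,0.19), heading=185, 5 segment(s) drawn

Answer: 185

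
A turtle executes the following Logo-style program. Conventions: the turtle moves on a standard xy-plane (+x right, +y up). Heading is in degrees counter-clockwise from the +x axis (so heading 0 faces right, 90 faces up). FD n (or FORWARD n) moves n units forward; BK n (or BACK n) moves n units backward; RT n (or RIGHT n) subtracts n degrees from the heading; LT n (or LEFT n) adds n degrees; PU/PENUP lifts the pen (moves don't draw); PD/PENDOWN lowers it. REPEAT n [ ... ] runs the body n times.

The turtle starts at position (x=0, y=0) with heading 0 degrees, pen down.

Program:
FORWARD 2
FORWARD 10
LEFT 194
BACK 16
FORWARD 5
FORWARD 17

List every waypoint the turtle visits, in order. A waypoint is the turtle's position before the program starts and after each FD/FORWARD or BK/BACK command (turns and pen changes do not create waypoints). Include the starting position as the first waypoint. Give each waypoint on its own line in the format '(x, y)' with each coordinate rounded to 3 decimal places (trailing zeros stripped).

Executing turtle program step by step:
Start: pos=(0,0), heading=0, pen down
FD 2: (0,0) -> (2,0) [heading=0, draw]
FD 10: (2,0) -> (12,0) [heading=0, draw]
LT 194: heading 0 -> 194
BK 16: (12,0) -> (27.525,3.871) [heading=194, draw]
FD 5: (27.525,3.871) -> (22.673,2.661) [heading=194, draw]
FD 17: (22.673,2.661) -> (6.178,-1.452) [heading=194, draw]
Final: pos=(6.178,-1.452), heading=194, 5 segment(s) drawn
Waypoints (6 total):
(0, 0)
(2, 0)
(12, 0)
(27.525, 3.871)
(22.673, 2.661)
(6.178, -1.452)

Answer: (0, 0)
(2, 0)
(12, 0)
(27.525, 3.871)
(22.673, 2.661)
(6.178, -1.452)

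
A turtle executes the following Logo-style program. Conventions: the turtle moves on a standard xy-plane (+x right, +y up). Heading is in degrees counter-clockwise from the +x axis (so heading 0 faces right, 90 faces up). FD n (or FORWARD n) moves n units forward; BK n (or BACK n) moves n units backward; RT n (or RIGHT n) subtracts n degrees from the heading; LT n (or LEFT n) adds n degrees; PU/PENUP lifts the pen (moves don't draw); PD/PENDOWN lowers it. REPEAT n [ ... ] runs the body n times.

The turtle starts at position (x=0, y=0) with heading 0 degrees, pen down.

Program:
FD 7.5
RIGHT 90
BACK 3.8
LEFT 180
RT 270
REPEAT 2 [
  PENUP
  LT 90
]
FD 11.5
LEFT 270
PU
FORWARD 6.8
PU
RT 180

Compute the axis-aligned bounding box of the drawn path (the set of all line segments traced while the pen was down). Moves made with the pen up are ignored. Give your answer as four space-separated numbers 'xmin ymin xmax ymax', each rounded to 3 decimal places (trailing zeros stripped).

Answer: 0 0 7.5 3.8

Derivation:
Executing turtle program step by step:
Start: pos=(0,0), heading=0, pen down
FD 7.5: (0,0) -> (7.5,0) [heading=0, draw]
RT 90: heading 0 -> 270
BK 3.8: (7.5,0) -> (7.5,3.8) [heading=270, draw]
LT 180: heading 270 -> 90
RT 270: heading 90 -> 180
REPEAT 2 [
  -- iteration 1/2 --
  PU: pen up
  LT 90: heading 180 -> 270
  -- iteration 2/2 --
  PU: pen up
  LT 90: heading 270 -> 0
]
FD 11.5: (7.5,3.8) -> (19,3.8) [heading=0, move]
LT 270: heading 0 -> 270
PU: pen up
FD 6.8: (19,3.8) -> (19,-3) [heading=270, move]
PU: pen up
RT 180: heading 270 -> 90
Final: pos=(19,-3), heading=90, 2 segment(s) drawn

Segment endpoints: x in {0, 7.5}, y in {0, 3.8}
xmin=0, ymin=0, xmax=7.5, ymax=3.8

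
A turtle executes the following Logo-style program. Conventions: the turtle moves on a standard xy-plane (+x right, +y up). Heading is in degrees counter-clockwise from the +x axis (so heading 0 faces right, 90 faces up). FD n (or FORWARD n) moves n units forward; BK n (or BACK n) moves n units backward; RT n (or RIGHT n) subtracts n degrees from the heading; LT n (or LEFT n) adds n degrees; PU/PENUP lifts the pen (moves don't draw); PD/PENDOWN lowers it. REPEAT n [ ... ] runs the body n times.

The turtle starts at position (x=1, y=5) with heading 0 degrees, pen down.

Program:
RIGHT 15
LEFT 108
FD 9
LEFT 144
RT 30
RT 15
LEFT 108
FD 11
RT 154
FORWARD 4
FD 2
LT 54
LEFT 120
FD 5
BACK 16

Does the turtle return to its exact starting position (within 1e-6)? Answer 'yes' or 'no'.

Executing turtle program step by step:
Start: pos=(1,5), heading=0, pen down
RT 15: heading 0 -> 345
LT 108: heading 345 -> 93
FD 9: (1,5) -> (0.529,13.988) [heading=93, draw]
LT 144: heading 93 -> 237
RT 30: heading 237 -> 207
RT 15: heading 207 -> 192
LT 108: heading 192 -> 300
FD 11: (0.529,13.988) -> (6.029,4.461) [heading=300, draw]
RT 154: heading 300 -> 146
FD 4: (6.029,4.461) -> (2.713,6.698) [heading=146, draw]
FD 2: (2.713,6.698) -> (1.055,7.817) [heading=146, draw]
LT 54: heading 146 -> 200
LT 120: heading 200 -> 320
FD 5: (1.055,7.817) -> (4.885,4.603) [heading=320, draw]
BK 16: (4.885,4.603) -> (-7.372,14.887) [heading=320, draw]
Final: pos=(-7.372,14.887), heading=320, 6 segment(s) drawn

Start position: (1, 5)
Final position: (-7.372, 14.887)
Distance = 12.955; >= 1e-6 -> NOT closed

Answer: no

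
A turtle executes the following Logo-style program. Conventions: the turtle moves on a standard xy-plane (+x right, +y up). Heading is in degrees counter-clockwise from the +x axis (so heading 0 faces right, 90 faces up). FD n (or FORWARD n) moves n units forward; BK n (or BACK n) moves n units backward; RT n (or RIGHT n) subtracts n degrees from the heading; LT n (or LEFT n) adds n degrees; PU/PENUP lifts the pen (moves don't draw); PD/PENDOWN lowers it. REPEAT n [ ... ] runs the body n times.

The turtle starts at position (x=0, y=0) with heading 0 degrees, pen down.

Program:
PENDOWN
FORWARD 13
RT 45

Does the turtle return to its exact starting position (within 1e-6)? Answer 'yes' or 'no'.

Answer: no

Derivation:
Executing turtle program step by step:
Start: pos=(0,0), heading=0, pen down
PD: pen down
FD 13: (0,0) -> (13,0) [heading=0, draw]
RT 45: heading 0 -> 315
Final: pos=(13,0), heading=315, 1 segment(s) drawn

Start position: (0, 0)
Final position: (13, 0)
Distance = 13; >= 1e-6 -> NOT closed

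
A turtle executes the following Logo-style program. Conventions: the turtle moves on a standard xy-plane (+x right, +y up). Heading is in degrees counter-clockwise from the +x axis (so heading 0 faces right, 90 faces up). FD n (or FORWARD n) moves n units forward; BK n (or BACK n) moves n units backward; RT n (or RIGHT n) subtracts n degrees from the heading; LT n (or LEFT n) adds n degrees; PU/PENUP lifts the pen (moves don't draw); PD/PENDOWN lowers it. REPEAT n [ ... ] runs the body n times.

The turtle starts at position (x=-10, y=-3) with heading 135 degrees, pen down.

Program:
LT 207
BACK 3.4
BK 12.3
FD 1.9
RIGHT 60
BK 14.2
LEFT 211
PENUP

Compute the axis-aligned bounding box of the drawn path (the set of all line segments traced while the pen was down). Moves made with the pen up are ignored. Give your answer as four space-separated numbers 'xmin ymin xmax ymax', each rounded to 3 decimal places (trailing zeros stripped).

Answer: -26.077 -3 -10 15.154

Derivation:
Executing turtle program step by step:
Start: pos=(-10,-3), heading=135, pen down
LT 207: heading 135 -> 342
BK 3.4: (-10,-3) -> (-13.234,-1.949) [heading=342, draw]
BK 12.3: (-13.234,-1.949) -> (-24.932,1.852) [heading=342, draw]
FD 1.9: (-24.932,1.852) -> (-23.125,1.264) [heading=342, draw]
RT 60: heading 342 -> 282
BK 14.2: (-23.125,1.264) -> (-26.077,15.154) [heading=282, draw]
LT 211: heading 282 -> 133
PU: pen up
Final: pos=(-26.077,15.154), heading=133, 4 segment(s) drawn

Segment endpoints: x in {-26.077, -24.932, -23.125, -13.234, -10}, y in {-3, -1.949, 1.264, 1.852, 15.154}
xmin=-26.077, ymin=-3, xmax=-10, ymax=15.154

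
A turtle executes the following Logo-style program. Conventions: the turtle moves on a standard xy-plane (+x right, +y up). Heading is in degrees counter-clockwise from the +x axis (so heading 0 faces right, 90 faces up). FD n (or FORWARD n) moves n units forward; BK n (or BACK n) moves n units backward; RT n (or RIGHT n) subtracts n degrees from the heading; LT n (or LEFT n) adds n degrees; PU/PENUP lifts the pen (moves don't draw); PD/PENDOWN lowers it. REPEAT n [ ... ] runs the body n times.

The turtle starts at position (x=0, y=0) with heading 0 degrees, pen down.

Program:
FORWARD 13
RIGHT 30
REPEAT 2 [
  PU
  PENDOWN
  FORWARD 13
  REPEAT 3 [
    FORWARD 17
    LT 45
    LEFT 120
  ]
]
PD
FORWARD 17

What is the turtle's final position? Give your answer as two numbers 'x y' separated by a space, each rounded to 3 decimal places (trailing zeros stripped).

Executing turtle program step by step:
Start: pos=(0,0), heading=0, pen down
FD 13: (0,0) -> (13,0) [heading=0, draw]
RT 30: heading 0 -> 330
REPEAT 2 [
  -- iteration 1/2 --
  PU: pen up
  PD: pen down
  FD 13: (13,0) -> (24.258,-6.5) [heading=330, draw]
  REPEAT 3 [
    -- iteration 1/3 --
    FD 17: (24.258,-6.5) -> (38.981,-15) [heading=330, draw]
    LT 45: heading 330 -> 15
    LT 120: heading 15 -> 135
    -- iteration 2/3 --
    FD 17: (38.981,-15) -> (26.96,-2.979) [heading=135, draw]
    LT 45: heading 135 -> 180
    LT 120: heading 180 -> 300
    -- iteration 3/3 --
    FD 17: (26.96,-2.979) -> (35.46,-17.702) [heading=300, draw]
    LT 45: heading 300 -> 345
    LT 120: heading 345 -> 105
  ]
  -- iteration 2/2 --
  PU: pen up
  PD: pen down
  FD 13: (35.46,-17.702) -> (32.095,-5.145) [heading=105, draw]
  REPEAT 3 [
    -- iteration 1/3 --
    FD 17: (32.095,-5.145) -> (27.695,11.276) [heading=105, draw]
    LT 45: heading 105 -> 150
    LT 120: heading 150 -> 270
    -- iteration 2/3 --
    FD 17: (27.695,11.276) -> (27.695,-5.724) [heading=270, draw]
    LT 45: heading 270 -> 315
    LT 120: heading 315 -> 75
    -- iteration 3/3 --
    FD 17: (27.695,-5.724) -> (32.095,10.697) [heading=75, draw]
    LT 45: heading 75 -> 120
    LT 120: heading 120 -> 240
  ]
]
PD: pen down
FD 17: (32.095,10.697) -> (23.595,-4.026) [heading=240, draw]
Final: pos=(23.595,-4.026), heading=240, 10 segment(s) drawn

Answer: 23.595 -4.026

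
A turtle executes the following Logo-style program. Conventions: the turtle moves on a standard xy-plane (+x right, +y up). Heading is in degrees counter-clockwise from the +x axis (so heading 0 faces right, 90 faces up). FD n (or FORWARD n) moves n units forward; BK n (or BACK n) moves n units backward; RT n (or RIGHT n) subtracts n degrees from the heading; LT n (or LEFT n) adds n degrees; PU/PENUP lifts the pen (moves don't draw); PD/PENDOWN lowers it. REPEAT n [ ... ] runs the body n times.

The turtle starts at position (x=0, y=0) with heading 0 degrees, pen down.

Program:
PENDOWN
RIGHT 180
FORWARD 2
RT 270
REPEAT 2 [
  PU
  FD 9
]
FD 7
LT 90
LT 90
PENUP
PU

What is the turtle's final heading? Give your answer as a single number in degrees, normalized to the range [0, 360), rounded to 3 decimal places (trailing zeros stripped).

Answer: 90

Derivation:
Executing turtle program step by step:
Start: pos=(0,0), heading=0, pen down
PD: pen down
RT 180: heading 0 -> 180
FD 2: (0,0) -> (-2,0) [heading=180, draw]
RT 270: heading 180 -> 270
REPEAT 2 [
  -- iteration 1/2 --
  PU: pen up
  FD 9: (-2,0) -> (-2,-9) [heading=270, move]
  -- iteration 2/2 --
  PU: pen up
  FD 9: (-2,-9) -> (-2,-18) [heading=270, move]
]
FD 7: (-2,-18) -> (-2,-25) [heading=270, move]
LT 90: heading 270 -> 0
LT 90: heading 0 -> 90
PU: pen up
PU: pen up
Final: pos=(-2,-25), heading=90, 1 segment(s) drawn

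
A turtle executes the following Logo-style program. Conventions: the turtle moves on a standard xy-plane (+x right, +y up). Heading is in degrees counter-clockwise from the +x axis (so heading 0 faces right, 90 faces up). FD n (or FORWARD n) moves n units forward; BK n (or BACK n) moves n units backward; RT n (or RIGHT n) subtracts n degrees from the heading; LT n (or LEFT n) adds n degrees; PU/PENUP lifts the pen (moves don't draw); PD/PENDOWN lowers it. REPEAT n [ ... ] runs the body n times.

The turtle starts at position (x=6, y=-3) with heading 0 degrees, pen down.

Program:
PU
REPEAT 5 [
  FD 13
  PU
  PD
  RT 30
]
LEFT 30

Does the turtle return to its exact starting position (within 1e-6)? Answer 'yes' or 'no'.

Executing turtle program step by step:
Start: pos=(6,-3), heading=0, pen down
PU: pen up
REPEAT 5 [
  -- iteration 1/5 --
  FD 13: (6,-3) -> (19,-3) [heading=0, move]
  PU: pen up
  PD: pen down
  RT 30: heading 0 -> 330
  -- iteration 2/5 --
  FD 13: (19,-3) -> (30.258,-9.5) [heading=330, draw]
  PU: pen up
  PD: pen down
  RT 30: heading 330 -> 300
  -- iteration 3/5 --
  FD 13: (30.258,-9.5) -> (36.758,-20.758) [heading=300, draw]
  PU: pen up
  PD: pen down
  RT 30: heading 300 -> 270
  -- iteration 4/5 --
  FD 13: (36.758,-20.758) -> (36.758,-33.758) [heading=270, draw]
  PU: pen up
  PD: pen down
  RT 30: heading 270 -> 240
  -- iteration 5/5 --
  FD 13: (36.758,-33.758) -> (30.258,-45.017) [heading=240, draw]
  PU: pen up
  PD: pen down
  RT 30: heading 240 -> 210
]
LT 30: heading 210 -> 240
Final: pos=(30.258,-45.017), heading=240, 4 segment(s) drawn

Start position: (6, -3)
Final position: (30.258, -45.017)
Distance = 48.517; >= 1e-6 -> NOT closed

Answer: no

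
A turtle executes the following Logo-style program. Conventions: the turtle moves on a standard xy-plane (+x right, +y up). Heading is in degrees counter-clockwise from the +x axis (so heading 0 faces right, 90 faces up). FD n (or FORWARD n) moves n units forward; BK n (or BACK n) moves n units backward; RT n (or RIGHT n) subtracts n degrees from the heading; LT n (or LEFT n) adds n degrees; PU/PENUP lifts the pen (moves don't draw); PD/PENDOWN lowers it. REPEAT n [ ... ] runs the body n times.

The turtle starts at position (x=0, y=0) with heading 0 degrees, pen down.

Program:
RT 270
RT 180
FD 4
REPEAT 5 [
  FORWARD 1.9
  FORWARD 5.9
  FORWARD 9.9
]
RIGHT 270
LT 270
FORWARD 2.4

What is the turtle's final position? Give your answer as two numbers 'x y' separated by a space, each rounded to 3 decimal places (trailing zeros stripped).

Executing turtle program step by step:
Start: pos=(0,0), heading=0, pen down
RT 270: heading 0 -> 90
RT 180: heading 90 -> 270
FD 4: (0,0) -> (0,-4) [heading=270, draw]
REPEAT 5 [
  -- iteration 1/5 --
  FD 1.9: (0,-4) -> (0,-5.9) [heading=270, draw]
  FD 5.9: (0,-5.9) -> (0,-11.8) [heading=270, draw]
  FD 9.9: (0,-11.8) -> (0,-21.7) [heading=270, draw]
  -- iteration 2/5 --
  FD 1.9: (0,-21.7) -> (0,-23.6) [heading=270, draw]
  FD 5.9: (0,-23.6) -> (0,-29.5) [heading=270, draw]
  FD 9.9: (0,-29.5) -> (0,-39.4) [heading=270, draw]
  -- iteration 3/5 --
  FD 1.9: (0,-39.4) -> (0,-41.3) [heading=270, draw]
  FD 5.9: (0,-41.3) -> (0,-47.2) [heading=270, draw]
  FD 9.9: (0,-47.2) -> (0,-57.1) [heading=270, draw]
  -- iteration 4/5 --
  FD 1.9: (0,-57.1) -> (0,-59) [heading=270, draw]
  FD 5.9: (0,-59) -> (0,-64.9) [heading=270, draw]
  FD 9.9: (0,-64.9) -> (0,-74.8) [heading=270, draw]
  -- iteration 5/5 --
  FD 1.9: (0,-74.8) -> (0,-76.7) [heading=270, draw]
  FD 5.9: (0,-76.7) -> (0,-82.6) [heading=270, draw]
  FD 9.9: (0,-82.6) -> (0,-92.5) [heading=270, draw]
]
RT 270: heading 270 -> 0
LT 270: heading 0 -> 270
FD 2.4: (0,-92.5) -> (0,-94.9) [heading=270, draw]
Final: pos=(0,-94.9), heading=270, 17 segment(s) drawn

Answer: 0 -94.9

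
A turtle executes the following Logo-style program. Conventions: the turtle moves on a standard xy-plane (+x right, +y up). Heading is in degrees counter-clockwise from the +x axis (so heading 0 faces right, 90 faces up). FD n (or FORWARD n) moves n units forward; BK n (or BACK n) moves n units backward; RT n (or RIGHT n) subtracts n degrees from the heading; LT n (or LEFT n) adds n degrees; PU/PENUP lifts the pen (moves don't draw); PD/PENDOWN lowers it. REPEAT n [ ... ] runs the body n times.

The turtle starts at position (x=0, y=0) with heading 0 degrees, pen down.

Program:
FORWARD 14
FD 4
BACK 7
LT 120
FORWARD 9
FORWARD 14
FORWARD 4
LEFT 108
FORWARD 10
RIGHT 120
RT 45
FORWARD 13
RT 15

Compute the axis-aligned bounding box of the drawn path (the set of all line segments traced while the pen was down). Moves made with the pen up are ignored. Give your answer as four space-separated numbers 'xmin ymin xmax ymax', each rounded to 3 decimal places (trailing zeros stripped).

Executing turtle program step by step:
Start: pos=(0,0), heading=0, pen down
FD 14: (0,0) -> (14,0) [heading=0, draw]
FD 4: (14,0) -> (18,0) [heading=0, draw]
BK 7: (18,0) -> (11,0) [heading=0, draw]
LT 120: heading 0 -> 120
FD 9: (11,0) -> (6.5,7.794) [heading=120, draw]
FD 14: (6.5,7.794) -> (-0.5,19.919) [heading=120, draw]
FD 4: (-0.5,19.919) -> (-2.5,23.383) [heading=120, draw]
LT 108: heading 120 -> 228
FD 10: (-2.5,23.383) -> (-9.191,15.951) [heading=228, draw]
RT 120: heading 228 -> 108
RT 45: heading 108 -> 63
FD 13: (-9.191,15.951) -> (-3.289,27.534) [heading=63, draw]
RT 15: heading 63 -> 48
Final: pos=(-3.289,27.534), heading=48, 8 segment(s) drawn

Segment endpoints: x in {-9.191, -3.289, -2.5, -0.5, 0, 6.5, 11, 14, 18}, y in {0, 7.794, 15.951, 19.919, 23.383, 27.534}
xmin=-9.191, ymin=0, xmax=18, ymax=27.534

Answer: -9.191 0 18 27.534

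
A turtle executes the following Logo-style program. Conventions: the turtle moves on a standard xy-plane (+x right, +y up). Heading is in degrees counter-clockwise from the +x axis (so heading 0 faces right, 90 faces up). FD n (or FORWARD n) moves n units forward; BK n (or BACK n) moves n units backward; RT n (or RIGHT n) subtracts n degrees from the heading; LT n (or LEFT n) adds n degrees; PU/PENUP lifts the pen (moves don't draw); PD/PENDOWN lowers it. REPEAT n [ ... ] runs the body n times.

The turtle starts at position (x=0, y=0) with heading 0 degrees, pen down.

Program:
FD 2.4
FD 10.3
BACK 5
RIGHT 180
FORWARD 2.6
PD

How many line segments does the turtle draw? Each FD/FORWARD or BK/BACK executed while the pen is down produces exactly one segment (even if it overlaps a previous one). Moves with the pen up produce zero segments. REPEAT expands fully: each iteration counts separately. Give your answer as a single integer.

Answer: 4

Derivation:
Executing turtle program step by step:
Start: pos=(0,0), heading=0, pen down
FD 2.4: (0,0) -> (2.4,0) [heading=0, draw]
FD 10.3: (2.4,0) -> (12.7,0) [heading=0, draw]
BK 5: (12.7,0) -> (7.7,0) [heading=0, draw]
RT 180: heading 0 -> 180
FD 2.6: (7.7,0) -> (5.1,0) [heading=180, draw]
PD: pen down
Final: pos=(5.1,0), heading=180, 4 segment(s) drawn
Segments drawn: 4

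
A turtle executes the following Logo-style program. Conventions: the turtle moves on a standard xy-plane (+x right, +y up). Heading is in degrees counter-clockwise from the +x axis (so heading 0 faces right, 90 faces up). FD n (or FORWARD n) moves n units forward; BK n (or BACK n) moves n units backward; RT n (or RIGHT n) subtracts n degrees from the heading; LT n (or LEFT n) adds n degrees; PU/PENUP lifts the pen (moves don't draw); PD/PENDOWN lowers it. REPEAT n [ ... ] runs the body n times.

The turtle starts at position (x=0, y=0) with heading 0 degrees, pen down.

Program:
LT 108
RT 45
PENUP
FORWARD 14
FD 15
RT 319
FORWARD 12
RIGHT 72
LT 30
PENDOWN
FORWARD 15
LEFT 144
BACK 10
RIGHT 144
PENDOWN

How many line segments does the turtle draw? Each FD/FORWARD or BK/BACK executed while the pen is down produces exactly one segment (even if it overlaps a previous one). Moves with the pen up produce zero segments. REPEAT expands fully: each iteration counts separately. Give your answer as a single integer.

Executing turtle program step by step:
Start: pos=(0,0), heading=0, pen down
LT 108: heading 0 -> 108
RT 45: heading 108 -> 63
PU: pen up
FD 14: (0,0) -> (6.356,12.474) [heading=63, move]
FD 15: (6.356,12.474) -> (13.166,25.839) [heading=63, move]
RT 319: heading 63 -> 104
FD 12: (13.166,25.839) -> (10.263,37.483) [heading=104, move]
RT 72: heading 104 -> 32
LT 30: heading 32 -> 62
PD: pen down
FD 15: (10.263,37.483) -> (17.305,50.727) [heading=62, draw]
LT 144: heading 62 -> 206
BK 10: (17.305,50.727) -> (26.293,55.111) [heading=206, draw]
RT 144: heading 206 -> 62
PD: pen down
Final: pos=(26.293,55.111), heading=62, 2 segment(s) drawn
Segments drawn: 2

Answer: 2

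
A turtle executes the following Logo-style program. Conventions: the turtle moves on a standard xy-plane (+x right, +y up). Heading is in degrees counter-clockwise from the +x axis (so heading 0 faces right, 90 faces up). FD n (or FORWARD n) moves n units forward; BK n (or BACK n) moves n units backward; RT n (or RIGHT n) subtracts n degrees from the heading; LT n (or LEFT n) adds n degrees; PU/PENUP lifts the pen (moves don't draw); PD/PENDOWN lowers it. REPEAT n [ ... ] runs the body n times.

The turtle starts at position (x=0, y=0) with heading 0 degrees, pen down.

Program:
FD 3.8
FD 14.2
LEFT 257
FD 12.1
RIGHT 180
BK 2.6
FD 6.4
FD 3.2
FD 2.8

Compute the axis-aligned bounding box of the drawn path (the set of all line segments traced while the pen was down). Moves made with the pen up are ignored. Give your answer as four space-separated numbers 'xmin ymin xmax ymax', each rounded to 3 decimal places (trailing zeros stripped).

Executing turtle program step by step:
Start: pos=(0,0), heading=0, pen down
FD 3.8: (0,0) -> (3.8,0) [heading=0, draw]
FD 14.2: (3.8,0) -> (18,0) [heading=0, draw]
LT 257: heading 0 -> 257
FD 12.1: (18,0) -> (15.278,-11.79) [heading=257, draw]
RT 180: heading 257 -> 77
BK 2.6: (15.278,-11.79) -> (14.693,-14.323) [heading=77, draw]
FD 6.4: (14.693,-14.323) -> (16.133,-8.087) [heading=77, draw]
FD 3.2: (16.133,-8.087) -> (16.853,-4.969) [heading=77, draw]
FD 2.8: (16.853,-4.969) -> (17.483,-2.241) [heading=77, draw]
Final: pos=(17.483,-2.241), heading=77, 7 segment(s) drawn

Segment endpoints: x in {0, 3.8, 14.693, 15.278, 16.133, 16.853, 17.483, 18}, y in {-14.323, -11.79, -8.087, -4.969, -2.241, 0}
xmin=0, ymin=-14.323, xmax=18, ymax=0

Answer: 0 -14.323 18 0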